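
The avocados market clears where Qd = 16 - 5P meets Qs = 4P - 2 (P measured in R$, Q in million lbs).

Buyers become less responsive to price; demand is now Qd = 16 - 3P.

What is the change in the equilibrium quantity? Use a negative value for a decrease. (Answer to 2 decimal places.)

Initially, 16 - 5P = 4P - 2, so 18 = 9P and P = 2, Q = 6.
With the change applied: demand Qd = 16 - 3P, supply Qs = 4P - 2.
Setting them equal: 16 - 3P = 4P - 2 → 18 = 7P, so P = 18/7 ≈ 2.5714 and Q = 58/7 ≈ 8.2857.
ΔQ = 8.2857 − 6 = +2.29.

+2.29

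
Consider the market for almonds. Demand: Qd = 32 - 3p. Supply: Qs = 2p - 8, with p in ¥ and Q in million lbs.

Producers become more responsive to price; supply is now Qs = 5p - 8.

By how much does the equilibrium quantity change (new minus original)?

+9

Initially, 32 - 3p = 2p - 8, so 40 = 5p and p = 8, Q = 8.
The shock moves the curves to Qd = 32 - 3p and Qs = 5p - 8.
Equate the new curves: 32 - 3p = 5p - 8, giving 40 = 8p, p = 5, Q = 17.
ΔQ = 17 − 8 = +9.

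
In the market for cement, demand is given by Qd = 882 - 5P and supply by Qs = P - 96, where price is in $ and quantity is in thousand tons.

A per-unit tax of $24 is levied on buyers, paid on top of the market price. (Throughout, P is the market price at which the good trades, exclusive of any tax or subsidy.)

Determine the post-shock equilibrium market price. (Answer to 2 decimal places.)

143.00

Initially, 882 - 5P = P - 96, so 978 = 6P and P = 163, Q = 67.
Since buyers pay the price plus the tax, the effective demand curve becomes Qd = 762 - 5P.
Equate the new curves: 762 - 5P = P - 96, giving 858 = 6P, P = 143, Q = 47.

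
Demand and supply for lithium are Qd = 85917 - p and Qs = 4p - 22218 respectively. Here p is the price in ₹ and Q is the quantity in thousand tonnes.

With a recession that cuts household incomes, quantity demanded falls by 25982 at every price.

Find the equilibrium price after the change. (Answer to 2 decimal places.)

Original equilibrium: 85917 - p = 4p - 22218 gives 108135 = 5p, so p = 21627 and Q = 64290.
After the shift, demand is Qd = 59935 - p and supply is Qs = 4p - 22218.
New equilibrium: 59935 - p = 4p - 22218 ⇒ 82153 = 5p ⇒ p = 16430.6, Q = 43504.4.

16430.60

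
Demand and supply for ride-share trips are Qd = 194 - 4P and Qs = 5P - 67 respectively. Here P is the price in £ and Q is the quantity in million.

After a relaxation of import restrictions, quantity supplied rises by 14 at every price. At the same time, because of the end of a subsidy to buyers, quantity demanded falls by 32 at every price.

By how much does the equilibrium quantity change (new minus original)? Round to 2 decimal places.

Solve the original market: 194 - 4P = 5P - 67, hence P = 29 and Q = 78.
With the change applied: demand Qd = 162 - 4P, supply Qs = 5P - 53.
New equilibrium: 162 - 4P = 5P - 53 ⇒ 215 = 9P ⇒ P = 215/9 ≈ 23.8889, Q = 598/9 ≈ 66.4444.
ΔQ = 66.4444 − 78 = -11.56.

-11.56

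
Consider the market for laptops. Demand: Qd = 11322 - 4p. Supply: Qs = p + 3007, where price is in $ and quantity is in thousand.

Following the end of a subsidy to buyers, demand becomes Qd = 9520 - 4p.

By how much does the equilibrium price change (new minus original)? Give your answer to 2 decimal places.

Original equilibrium: 11322 - 4p = p + 3007 gives 8315 = 5p, so p = 1663 and Q = 4670.
The shock moves the curves to Qd = 9520 - 4p and Qs = p + 3007.
Setting them equal: 9520 - 4p = p + 3007 → 6513 = 5p, so p = 1302.6 and Q = 4309.6.
Δp = 1302.6 − 1663 = -360.40.

-360.40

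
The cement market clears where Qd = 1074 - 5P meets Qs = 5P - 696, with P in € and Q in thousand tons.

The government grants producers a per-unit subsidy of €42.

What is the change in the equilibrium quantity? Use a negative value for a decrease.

+105

Original equilibrium: 1074 - 5P = 5P - 696 gives 1770 = 10P, so P = 177 and Q = 189.
Since sellers receive the price plus the subsidy, the effective supply curve becomes Qs = 5P - 486.
Equate the new curves: 1074 - 5P = 5P - 486, giving 1560 = 10P, P = 156, Q = 294.
ΔQ = 294 − 189 = +105.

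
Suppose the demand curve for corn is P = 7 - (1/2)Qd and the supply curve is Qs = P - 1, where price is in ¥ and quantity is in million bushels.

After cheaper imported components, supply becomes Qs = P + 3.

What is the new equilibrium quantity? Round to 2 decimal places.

6.67

Solve the original market: 14 - 2P = P - 1, hence P = 5 and Q = 4.
With the change applied: demand Qd = 14 - 2P, supply Qs = P + 3.
Setting them equal: 14 - 2P = P + 3 → 11 = 3P, so P = 11/3 ≈ 3.6667 and Q = 20/3 ≈ 6.6667.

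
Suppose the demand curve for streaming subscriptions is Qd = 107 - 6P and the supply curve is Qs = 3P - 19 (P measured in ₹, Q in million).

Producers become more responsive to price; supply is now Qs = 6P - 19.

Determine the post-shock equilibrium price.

Initially, 107 - 6P = 3P - 19, so 126 = 9P and P = 14, Q = 23.
After the shift, demand is Qd = 107 - 6P and supply is Qs = 6P - 19.
Setting them equal: 107 - 6P = 6P - 19 → 126 = 12P, so P = 10.5 and Q = 44.

10.5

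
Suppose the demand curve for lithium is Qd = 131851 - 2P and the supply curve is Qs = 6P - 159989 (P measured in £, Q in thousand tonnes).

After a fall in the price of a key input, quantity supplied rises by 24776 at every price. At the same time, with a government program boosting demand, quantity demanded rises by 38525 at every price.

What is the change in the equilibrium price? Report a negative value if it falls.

+1718.625

Before the shock: 131851 - 2P = 6P - 159989 ⇒ 291840 = 8P ⇒ P = 36480, Q = 58891.
The shock moves the curves to Qd = 170376 - 2P and Qs = 6P - 135213.
Equate the new curves: 170376 - 2P = 6P - 135213, giving 305589 = 8P, P = 38198.625, Q = 93978.75.
ΔP = 38198.625 − 36480 = +1718.625.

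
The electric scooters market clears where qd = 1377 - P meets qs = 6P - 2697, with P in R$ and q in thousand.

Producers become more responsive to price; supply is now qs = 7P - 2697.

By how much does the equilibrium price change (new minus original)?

Initially, 1377 - P = 6P - 2697, so 4074 = 7P and P = 582, q = 795.
After the shift, demand is qd = 1377 - P and supply is qs = 7P - 2697.
Equate the new curves: 1377 - P = 7P - 2697, giving 4074 = 8P, P = 509.25, q = 867.75.
ΔP = 509.25 − 582 = -72.75.

-72.75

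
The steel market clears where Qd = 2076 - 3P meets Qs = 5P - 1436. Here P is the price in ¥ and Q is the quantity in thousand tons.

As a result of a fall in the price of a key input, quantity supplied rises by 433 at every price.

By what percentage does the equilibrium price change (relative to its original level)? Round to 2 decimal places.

Before the shock: 2076 - 3P = 5P - 1436 ⇒ 3512 = 8P ⇒ P = 439, Q = 759.
With the change applied: demand Qd = 2076 - 3P, supply Qs = 5P - 1003.
New equilibrium: 2076 - 3P = 5P - 1003 ⇒ 3079 = 8P ⇒ P = 384.875, Q = 921.375.
%ΔP = (384.875 − 439) / 439 × 100 = -12.33%.

-12.33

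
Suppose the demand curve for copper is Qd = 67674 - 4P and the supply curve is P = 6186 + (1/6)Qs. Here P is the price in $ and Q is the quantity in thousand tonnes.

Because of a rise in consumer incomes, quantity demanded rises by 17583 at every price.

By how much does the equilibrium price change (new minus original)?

+1758.3

Solve the original market: 67674 - 4P = 6P - 37116, hence P = 10479 and Q = 25758.
With the change applied: demand Qd = 85257 - 4P, supply Qs = 6P - 37116.
New equilibrium: 85257 - 4P = 6P - 37116 ⇒ 122373 = 10P ⇒ P = 12237.3, Q = 36307.8.
ΔP = 12237.3 − 10479 = +1758.3.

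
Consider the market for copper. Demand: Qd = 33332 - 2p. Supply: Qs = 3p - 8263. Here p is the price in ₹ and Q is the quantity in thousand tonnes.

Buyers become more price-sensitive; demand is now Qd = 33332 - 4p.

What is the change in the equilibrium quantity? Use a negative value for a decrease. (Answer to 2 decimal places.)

-7130.57

Initially, 33332 - 2p = 3p - 8263, so 41595 = 5p and p = 8319, Q = 16694.
With the change applied: demand Qd = 33332 - 4p, supply Qs = 3p - 8263.
Clearing the new market: 33332 - 4p = 3p - 8263, so p = 41595/7 ≈ 5942.1429 and Q = 66944/7 ≈ 9563.4286.
ΔQ = 9563.4286 − 16694 = -7130.57.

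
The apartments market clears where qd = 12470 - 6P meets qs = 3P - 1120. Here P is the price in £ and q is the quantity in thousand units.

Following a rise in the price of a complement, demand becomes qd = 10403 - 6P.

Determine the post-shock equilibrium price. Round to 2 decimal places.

1280.33

Solve the original market: 12470 - 6P = 3P - 1120, hence P = 1510 and q = 3410.
The new curves are qd = 10403 - 6P (demand) and qs = 3P - 1120 (supply).
New equilibrium: 10403 - 6P = 3P - 1120 ⇒ 11523 = 9P ⇒ P = 3841/3 ≈ 1280.3333, q = 2721.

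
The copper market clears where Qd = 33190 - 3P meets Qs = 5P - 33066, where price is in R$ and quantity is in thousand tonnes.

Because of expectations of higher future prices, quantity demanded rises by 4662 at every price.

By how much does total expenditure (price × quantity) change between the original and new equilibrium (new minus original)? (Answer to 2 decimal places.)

+30692131.31

Solve the original market: 33190 - 3P = 5P - 33066, hence P = 8282 and Q = 8344.
After the shift, demand is Qd = 37852 - 3P and supply is Qs = 5P - 33066.
New equilibrium: 37852 - 3P = 5P - 33066 ⇒ 70918 = 8P ⇒ P = 8864.75, Q = 11257.75.
Expenditure moves from 8282×8344 = 69105008 to 8864.75×11257.75 = 99797139.3125; change = +30692131.31.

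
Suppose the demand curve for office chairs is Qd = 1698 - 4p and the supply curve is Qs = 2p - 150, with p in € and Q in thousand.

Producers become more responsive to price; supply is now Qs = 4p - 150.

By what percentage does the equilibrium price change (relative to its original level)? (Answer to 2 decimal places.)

-25.00

Initially, 1698 - 4p = 2p - 150, so 1848 = 6p and p = 308, Q = 466.
After the shift, demand is Qd = 1698 - 4p and supply is Qs = 4p - 150.
Equate the new curves: 1698 - 4p = 4p - 150, giving 1848 = 8p, p = 231, Q = 774.
%Δp = (231 − 308) / 308 × 100 = -25.00%.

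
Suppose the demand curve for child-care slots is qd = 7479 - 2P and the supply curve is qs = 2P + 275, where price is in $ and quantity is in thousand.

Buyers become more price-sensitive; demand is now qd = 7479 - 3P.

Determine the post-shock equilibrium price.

1440.8

Before the shock: 7479 - 2P = 2P + 275 ⇒ 7204 = 4P ⇒ P = 1801, q = 3877.
After the shift, demand is qd = 7479 - 3P and supply is qs = 2P + 275.
New equilibrium: 7479 - 3P = 2P + 275 ⇒ 7204 = 5P ⇒ P = 1440.8, q = 3156.6.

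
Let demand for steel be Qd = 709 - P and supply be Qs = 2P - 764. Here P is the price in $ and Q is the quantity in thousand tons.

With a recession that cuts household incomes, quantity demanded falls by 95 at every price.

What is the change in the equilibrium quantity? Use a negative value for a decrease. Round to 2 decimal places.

-63.33

Original equilibrium: 709 - P = 2P - 764 gives 1473 = 3P, so P = 491 and Q = 218.
The new curves are Qd = 614 - P (demand) and Qs = 2P - 764 (supply).
Clearing the new market: 614 - P = 2P - 764, so P = 1378/3 ≈ 459.3333 and Q = 464/3 ≈ 154.6667.
ΔQ = 154.6667 − 218 = -63.33.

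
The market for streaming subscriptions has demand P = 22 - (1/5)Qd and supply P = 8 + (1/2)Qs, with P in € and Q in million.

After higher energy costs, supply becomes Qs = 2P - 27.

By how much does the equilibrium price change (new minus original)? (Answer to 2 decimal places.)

+1.57

Original equilibrium: 110 - 5P = 2P - 16 gives 126 = 7P, so P = 18 and Q = 20.
The shock moves the curves to Qd = 110 - 5P and Qs = 2P - 27.
Setting them equal: 110 - 5P = 2P - 27 → 137 = 7P, so P = 137/7 ≈ 19.5714 and Q = 85/7 ≈ 12.1429.
ΔP = 19.5714 − 18 = +1.57.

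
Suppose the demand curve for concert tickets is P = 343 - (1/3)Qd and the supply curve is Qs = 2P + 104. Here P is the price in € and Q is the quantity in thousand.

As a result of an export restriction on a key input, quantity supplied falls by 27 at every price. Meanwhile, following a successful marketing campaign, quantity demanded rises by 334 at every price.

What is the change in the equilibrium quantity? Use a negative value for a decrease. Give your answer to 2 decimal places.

+117.40

Solve the original market: 1029 - 3P = 2P + 104, hence P = 185 and Q = 474.
The new curves are Qd = 1363 - 3P (demand) and Qs = 2P + 77 (supply).
Equate the new curves: 1363 - 3P = 2P + 77, giving 1286 = 5P, P = 257.2, Q = 591.4.
ΔQ = 591.4 − 474 = +117.40.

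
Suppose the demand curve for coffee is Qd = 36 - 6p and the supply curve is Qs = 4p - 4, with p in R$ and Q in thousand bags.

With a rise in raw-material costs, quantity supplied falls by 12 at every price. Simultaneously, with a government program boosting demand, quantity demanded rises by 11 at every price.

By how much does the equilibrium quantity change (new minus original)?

Original equilibrium: 36 - 6p = 4p - 4 gives 40 = 10p, so p = 4 and Q = 12.
After the shift, demand is Qd = 47 - 6p and supply is Qs = 4p - 16.
Setting them equal: 47 - 6p = 4p - 16 → 63 = 10p, so p = 6.3 and Q = 9.2.
ΔQ = 9.2 − 12 = -2.8.

-2.8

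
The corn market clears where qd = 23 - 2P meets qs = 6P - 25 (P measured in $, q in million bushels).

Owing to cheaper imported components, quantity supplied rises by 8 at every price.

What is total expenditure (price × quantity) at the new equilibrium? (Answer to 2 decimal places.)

Solve the original market: 23 - 2P = 6P - 25, hence P = 6 and q = 11.
With the change applied: demand qd = 23 - 2P, supply qs = 6P - 17.
Setting them equal: 23 - 2P = 6P - 17 → 40 = 8P, so P = 5 and q = 13.
New expenditure = 5 × 13 = 65.00.

65.00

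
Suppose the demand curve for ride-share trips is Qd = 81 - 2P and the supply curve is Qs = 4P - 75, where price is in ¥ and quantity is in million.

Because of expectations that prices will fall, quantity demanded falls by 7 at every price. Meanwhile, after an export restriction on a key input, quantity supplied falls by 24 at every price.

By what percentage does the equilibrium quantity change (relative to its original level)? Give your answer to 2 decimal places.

Before the shock: 81 - 2P = 4P - 75 ⇒ 156 = 6P ⇒ P = 26, Q = 29.
With the change applied: demand Qd = 74 - 2P, supply Qs = 4P - 99.
New equilibrium: 74 - 2P = 4P - 99 ⇒ 173 = 6P ⇒ P = 173/6 ≈ 28.8333, Q = 49/3 ≈ 16.3333.
%ΔQ = (16.3333 − 29) / 29 × 100 = -43.68%.

-43.68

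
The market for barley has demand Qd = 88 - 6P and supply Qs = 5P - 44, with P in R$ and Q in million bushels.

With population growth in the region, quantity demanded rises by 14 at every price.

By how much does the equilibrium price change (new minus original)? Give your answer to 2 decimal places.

+1.27

Initially, 88 - 6P = 5P - 44, so 132 = 11P and P = 12, Q = 16.
The shock moves the curves to Qd = 102 - 6P and Qs = 5P - 44.
Setting them equal: 102 - 6P = 5P - 44 → 146 = 11P, so P = 146/11 ≈ 13.2727 and Q = 246/11 ≈ 22.3636.
ΔP = 13.2727 − 12 = +1.27.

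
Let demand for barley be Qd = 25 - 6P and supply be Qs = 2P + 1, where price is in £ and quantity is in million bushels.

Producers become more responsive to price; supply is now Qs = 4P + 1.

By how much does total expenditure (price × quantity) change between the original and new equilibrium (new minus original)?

+4.44

Original equilibrium: 25 - 6P = 2P + 1 gives 24 = 8P, so P = 3 and Q = 7.
With the change applied: demand Qd = 25 - 6P, supply Qs = 4P + 1.
Setting them equal: 25 - 6P = 4P + 1 → 24 = 10P, so P = 2.4 and Q = 10.6.
Expenditure moves from 3×7 = 21 to 2.4×10.6 = 25.44; change = +4.44.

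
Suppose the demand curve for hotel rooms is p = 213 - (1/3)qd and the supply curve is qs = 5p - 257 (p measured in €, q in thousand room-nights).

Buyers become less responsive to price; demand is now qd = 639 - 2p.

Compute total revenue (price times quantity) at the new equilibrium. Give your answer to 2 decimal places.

Original equilibrium: 639 - 3p = 5p - 257 gives 896 = 8p, so p = 112 and q = 303.
With the change applied: demand qd = 639 - 2p, supply qs = 5p - 257.
Setting them equal: 639 - 2p = 5p - 257 → 896 = 7p, so p = 128 and q = 383.
New expenditure = 128 × 383 = 49024.00.

49024.00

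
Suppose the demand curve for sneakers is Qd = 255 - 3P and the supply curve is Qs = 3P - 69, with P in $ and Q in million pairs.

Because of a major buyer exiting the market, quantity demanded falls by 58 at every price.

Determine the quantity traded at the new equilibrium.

Solve the original market: 255 - 3P = 3P - 69, hence P = 54 and Q = 93.
The shock moves the curves to Qd = 197 - 3P and Qs = 3P - 69.
Equate the new curves: 197 - 3P = 3P - 69, giving 266 = 6P, P = 133/3 ≈ 44.3333, Q = 64.

64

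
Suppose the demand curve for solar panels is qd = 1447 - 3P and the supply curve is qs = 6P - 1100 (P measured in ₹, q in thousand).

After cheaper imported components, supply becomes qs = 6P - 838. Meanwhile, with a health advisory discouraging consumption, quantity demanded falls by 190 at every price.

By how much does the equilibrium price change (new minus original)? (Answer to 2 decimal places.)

-50.22

Initially, 1447 - 3P = 6P - 1100, so 2547 = 9P and P = 283, q = 598.
The shock moves the curves to qd = 1257 - 3P and qs = 6P - 838.
Clearing the new market: 1257 - 3P = 6P - 838, so P = 2095/9 ≈ 232.7778 and q = 1676/3 ≈ 558.6667.
ΔP = 232.7778 − 283 = -50.22.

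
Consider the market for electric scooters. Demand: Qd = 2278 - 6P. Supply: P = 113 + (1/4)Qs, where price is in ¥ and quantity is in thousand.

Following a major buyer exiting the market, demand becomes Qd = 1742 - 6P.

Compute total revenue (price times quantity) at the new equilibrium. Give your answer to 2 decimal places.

Solve the original market: 2278 - 6P = 4P - 452, hence P = 273 and Q = 640.
The shock moves the curves to Qd = 1742 - 6P and Qs = 4P - 452.
Setting them equal: 1742 - 6P = 4P - 452 → 2194 = 10P, so P = 219.4 and Q = 425.6.
New expenditure = 219.4 × 425.6 = 93376.64.

93376.64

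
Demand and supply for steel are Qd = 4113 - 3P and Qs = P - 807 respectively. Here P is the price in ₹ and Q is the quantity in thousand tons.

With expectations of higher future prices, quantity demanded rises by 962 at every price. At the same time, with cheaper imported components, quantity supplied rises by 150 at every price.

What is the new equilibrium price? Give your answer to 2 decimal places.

Initially, 4113 - 3P = P - 807, so 4920 = 4P and P = 1230, Q = 423.
The new curves are Qd = 5075 - 3P (demand) and Qs = P - 657 (supply).
Equate the new curves: 5075 - 3P = P - 657, giving 5732 = 4P, P = 1433, Q = 776.

1433.00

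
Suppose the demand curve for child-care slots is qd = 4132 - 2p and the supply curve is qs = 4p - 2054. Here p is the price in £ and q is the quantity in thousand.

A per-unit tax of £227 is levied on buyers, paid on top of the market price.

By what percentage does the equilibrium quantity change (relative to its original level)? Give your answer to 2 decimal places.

Initially, 4132 - 2p = 4p - 2054, so 6186 = 6p and p = 1031, q = 2070.
Since buyers pay the price plus the tax, the effective demand curve becomes qd = 3678 - 2p.
New equilibrium: 3678 - 2p = 4p - 2054 ⇒ 5732 = 6p ⇒ p = 2866/3 ≈ 955.3333, q = 5302/3 ≈ 1767.3333.
%Δq = (1767.3333 − 2070) / 2070 × 100 = -14.62%.

-14.62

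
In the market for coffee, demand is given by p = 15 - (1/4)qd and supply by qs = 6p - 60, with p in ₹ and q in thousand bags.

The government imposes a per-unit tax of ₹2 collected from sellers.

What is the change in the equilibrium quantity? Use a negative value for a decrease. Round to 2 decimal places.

-4.80

Solve the original market: 60 - 4p = 6p - 60, hence p = 12 and q = 12.
Since sellers keep the price net of the tax, the effective supply curve becomes qs = 6p - 72.
Setting them equal: 60 - 4p = 6p - 72 → 132 = 10p, so p = 13.2 and q = 7.2.
Δq = 7.2 − 12 = -4.80.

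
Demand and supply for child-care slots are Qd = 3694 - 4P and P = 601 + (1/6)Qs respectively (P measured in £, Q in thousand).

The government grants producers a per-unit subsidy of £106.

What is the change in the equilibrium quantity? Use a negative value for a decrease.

+254.4

Solve the original market: 3694 - 4P = 6P - 3606, hence P = 730 and Q = 774.
Since sellers receive the price plus the subsidy, the effective supply curve becomes Qs = 6P - 2970.
Clearing the new market: 3694 - 4P = 6P - 2970, so P = 666.4 and Q = 1028.4.
ΔQ = 1028.4 − 774 = +254.4.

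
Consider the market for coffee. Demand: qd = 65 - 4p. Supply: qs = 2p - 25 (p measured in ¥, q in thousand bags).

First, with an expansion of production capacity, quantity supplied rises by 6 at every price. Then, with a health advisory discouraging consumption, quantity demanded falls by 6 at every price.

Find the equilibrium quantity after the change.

Original equilibrium: 65 - 4p = 2p - 25 gives 90 = 6p, so p = 15 and q = 5.
The shock moves the curves to qd = 59 - 4p and qs = 2p - 19.
Clearing the new market: 59 - 4p = 2p - 19, so p = 13 and q = 7.

7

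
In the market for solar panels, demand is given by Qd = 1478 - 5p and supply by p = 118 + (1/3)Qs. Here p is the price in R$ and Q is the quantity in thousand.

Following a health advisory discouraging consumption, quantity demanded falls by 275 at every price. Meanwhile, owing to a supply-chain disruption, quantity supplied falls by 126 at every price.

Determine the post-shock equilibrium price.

210.375

Solve the original market: 1478 - 5p = 3p - 354, hence p = 229 and Q = 333.
The shock moves the curves to Qd = 1203 - 5p and Qs = 3p - 480.
New equilibrium: 1203 - 5p = 3p - 480 ⇒ 1683 = 8p ⇒ p = 210.375, Q = 151.125.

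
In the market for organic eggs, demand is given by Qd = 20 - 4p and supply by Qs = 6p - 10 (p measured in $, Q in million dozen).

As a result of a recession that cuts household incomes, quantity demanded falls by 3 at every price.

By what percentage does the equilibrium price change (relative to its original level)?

Initially, 20 - 4p = 6p - 10, so 30 = 10p and p = 3, Q = 8.
With the change applied: demand Qd = 17 - 4p, supply Qs = 6p - 10.
New equilibrium: 17 - 4p = 6p - 10 ⇒ 27 = 10p ⇒ p = 2.7, Q = 6.2.
%Δp = (2.7 − 3) / 3 × 100 = -10%.

-10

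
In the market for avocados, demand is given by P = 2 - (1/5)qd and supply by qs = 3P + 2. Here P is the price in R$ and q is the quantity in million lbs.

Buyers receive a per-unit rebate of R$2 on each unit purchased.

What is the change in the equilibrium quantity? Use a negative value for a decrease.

Original equilibrium: 10 - 5P = 3P + 2 gives 8 = 8P, so P = 1 and q = 5.
Since buyers' out-of-pocket price is the market price minus the rebate, the effective demand curve becomes qd = 20 - 5P.
Clearing the new market: 20 - 5P = 3P + 2, so P = 2.25 and q = 8.75.
Δq = 8.75 − 5 = +3.75.

+3.75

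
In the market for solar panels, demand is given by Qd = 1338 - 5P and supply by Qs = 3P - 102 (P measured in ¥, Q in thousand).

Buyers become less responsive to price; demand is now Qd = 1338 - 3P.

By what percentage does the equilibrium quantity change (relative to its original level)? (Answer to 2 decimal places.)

Before the shock: 1338 - 5P = 3P - 102 ⇒ 1440 = 8P ⇒ P = 180, Q = 438.
With the change applied: demand Qd = 1338 - 3P, supply Qs = 3P - 102.
Setting them equal: 1338 - 3P = 3P - 102 → 1440 = 6P, so P = 240 and Q = 618.
%ΔQ = (618 − 438) / 438 × 100 = +41.10%.

+41.10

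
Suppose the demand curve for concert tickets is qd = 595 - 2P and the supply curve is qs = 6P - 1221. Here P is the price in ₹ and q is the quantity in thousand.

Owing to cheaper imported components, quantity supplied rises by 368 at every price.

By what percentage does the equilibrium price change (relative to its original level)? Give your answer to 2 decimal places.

-20.26

Solve the original market: 595 - 2P = 6P - 1221, hence P = 227 and q = 141.
After the shift, demand is qd = 595 - 2P and supply is qs = 6P - 853.
Setting them equal: 595 - 2P = 6P - 853 → 1448 = 8P, so P = 181 and q = 233.
%ΔP = (181 − 227) / 227 × 100 = -20.26%.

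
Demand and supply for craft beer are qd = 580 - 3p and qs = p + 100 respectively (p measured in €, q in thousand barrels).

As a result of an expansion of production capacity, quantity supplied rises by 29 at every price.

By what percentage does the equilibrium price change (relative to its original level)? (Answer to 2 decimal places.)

Solve the original market: 580 - 3p = p + 100, hence p = 120 and q = 220.
The new curves are qd = 580 - 3p (demand) and qs = p + 129 (supply).
Clearing the new market: 580 - 3p = p + 129, so p = 112.75 and q = 241.75.
%Δp = (112.75 − 120) / 120 × 100 = -6.04%.

-6.04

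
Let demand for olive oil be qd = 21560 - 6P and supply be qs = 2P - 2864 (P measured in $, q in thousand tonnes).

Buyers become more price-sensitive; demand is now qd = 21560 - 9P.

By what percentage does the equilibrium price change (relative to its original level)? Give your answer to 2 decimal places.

-27.27

Solve the original market: 21560 - 6P = 2P - 2864, hence P = 3053 and q = 3242.
The shock moves the curves to qd = 21560 - 9P and qs = 2P - 2864.
Setting them equal: 21560 - 9P = 2P - 2864 → 24424 = 11P, so P = 24424/11 ≈ 2220.3636 and q = 17344/11 ≈ 1576.7273.
%ΔP = (2220.3636 − 3053) / 3053 × 100 = -27.27%.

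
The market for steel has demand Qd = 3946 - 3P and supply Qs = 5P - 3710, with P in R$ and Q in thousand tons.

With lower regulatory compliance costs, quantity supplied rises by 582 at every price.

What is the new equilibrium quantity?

1293.25

Before the shock: 3946 - 3P = 5P - 3710 ⇒ 7656 = 8P ⇒ P = 957, Q = 1075.
The shock moves the curves to Qd = 3946 - 3P and Qs = 5P - 3128.
Equate the new curves: 3946 - 3P = 5P - 3128, giving 7074 = 8P, P = 884.25, Q = 1293.25.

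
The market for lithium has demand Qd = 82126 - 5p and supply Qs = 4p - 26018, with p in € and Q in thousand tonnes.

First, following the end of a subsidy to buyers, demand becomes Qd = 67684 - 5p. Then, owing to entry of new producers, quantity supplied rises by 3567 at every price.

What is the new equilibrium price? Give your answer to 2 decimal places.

10015.00

Original equilibrium: 82126 - 5p = 4p - 26018 gives 108144 = 9p, so p = 12016 and Q = 22046.
After the shift, demand is Qd = 67684 - 5p and supply is Qs = 4p - 22451.
Clearing the new market: 67684 - 5p = 4p - 22451, so p = 10015 and Q = 17609.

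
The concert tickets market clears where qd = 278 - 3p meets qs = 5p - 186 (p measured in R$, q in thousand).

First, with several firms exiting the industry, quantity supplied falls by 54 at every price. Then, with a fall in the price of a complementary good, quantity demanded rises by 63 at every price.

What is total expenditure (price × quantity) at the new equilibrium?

8941.953125

Original equilibrium: 278 - 3p = 5p - 186 gives 464 = 8p, so p = 58 and q = 104.
With the change applied: demand qd = 341 - 3p, supply qs = 5p - 240.
Equate the new curves: 341 - 3p = 5p - 240, giving 581 = 8p, p = 72.625, q = 123.125.
New expenditure = 72.625 × 123.125 = 8941.953125.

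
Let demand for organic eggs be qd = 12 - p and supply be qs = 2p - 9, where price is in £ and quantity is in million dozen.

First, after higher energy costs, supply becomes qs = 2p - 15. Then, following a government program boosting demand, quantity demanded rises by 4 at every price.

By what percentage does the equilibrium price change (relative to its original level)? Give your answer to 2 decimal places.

Solve the original market: 12 - p = 2p - 9, hence p = 7 and q = 5.
The shock moves the curves to qd = 16 - p and qs = 2p - 15.
Equate the new curves: 16 - p = 2p - 15, giving 31 = 3p, p = 31/3 ≈ 10.3333, q = 17/3 ≈ 5.6667.
%Δp = (10.3333 − 7) / 7 × 100 = +47.62%.

+47.62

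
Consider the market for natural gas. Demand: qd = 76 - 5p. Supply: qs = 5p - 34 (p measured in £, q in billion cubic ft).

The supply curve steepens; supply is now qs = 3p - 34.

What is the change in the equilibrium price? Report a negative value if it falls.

+2.75

Before the shock: 76 - 5p = 5p - 34 ⇒ 110 = 10p ⇒ p = 11, q = 21.
After the shift, demand is qd = 76 - 5p and supply is qs = 3p - 34.
Setting them equal: 76 - 5p = 3p - 34 → 110 = 8p, so p = 13.75 and q = 7.25.
Δp = 13.75 − 11 = +2.75.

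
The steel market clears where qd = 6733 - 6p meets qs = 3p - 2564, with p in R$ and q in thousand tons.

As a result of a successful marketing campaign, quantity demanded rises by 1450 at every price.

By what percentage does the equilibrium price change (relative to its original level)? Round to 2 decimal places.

+15.60

Solve the original market: 6733 - 6p = 3p - 2564, hence p = 1033 and q = 535.
The new curves are qd = 8183 - 6p (demand) and qs = 3p - 2564 (supply).
Setting them equal: 8183 - 6p = 3p - 2564 → 10747 = 9p, so p = 10747/9 ≈ 1194.1111 and q = 3055/3 ≈ 1018.3333.
%Δp = (1194.1111 − 1033) / 1033 × 100 = +15.60%.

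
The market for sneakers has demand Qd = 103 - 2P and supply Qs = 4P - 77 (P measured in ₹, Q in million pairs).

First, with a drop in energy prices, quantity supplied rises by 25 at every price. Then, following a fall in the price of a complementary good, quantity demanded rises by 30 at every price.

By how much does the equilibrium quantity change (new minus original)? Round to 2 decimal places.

Solve the original market: 103 - 2P = 4P - 77, hence P = 30 and Q = 43.
The new curves are Qd = 133 - 2P (demand) and Qs = 4P - 52 (supply).
New equilibrium: 133 - 2P = 4P - 52 ⇒ 185 = 6P ⇒ P = 185/6 ≈ 30.8333, Q = 214/3 ≈ 71.3333.
ΔQ = 71.3333 − 43 = +28.33.

+28.33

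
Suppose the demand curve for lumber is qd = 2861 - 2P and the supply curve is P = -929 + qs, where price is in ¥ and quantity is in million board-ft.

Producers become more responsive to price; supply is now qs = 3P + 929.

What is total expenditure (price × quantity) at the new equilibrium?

Original equilibrium: 2861 - 2P = P + 929 gives 1932 = 3P, so P = 644 and q = 1573.
The new curves are qd = 2861 - 2P (demand) and qs = 3P + 929 (supply).
Clearing the new market: 2861 - 2P = 3P + 929, so P = 386.4 and q = 2088.2.
New expenditure = 386.4 × 2088.2 = 806880.48.

806880.48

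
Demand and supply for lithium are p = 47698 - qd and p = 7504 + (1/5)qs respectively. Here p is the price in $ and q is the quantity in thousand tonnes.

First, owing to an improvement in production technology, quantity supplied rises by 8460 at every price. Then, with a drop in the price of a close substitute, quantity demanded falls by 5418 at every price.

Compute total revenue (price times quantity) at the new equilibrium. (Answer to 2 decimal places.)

361337100.00

Initially, 47698 - p = 5p - 37520, so 85218 = 6p and p = 14203, q = 33495.
The shock moves the curves to qd = 42280 - p and qs = 5p - 29060.
New equilibrium: 42280 - p = 5p - 29060 ⇒ 71340 = 6p ⇒ p = 11890, q = 30390.
New expenditure = 11890 × 30390 = 361337100.00.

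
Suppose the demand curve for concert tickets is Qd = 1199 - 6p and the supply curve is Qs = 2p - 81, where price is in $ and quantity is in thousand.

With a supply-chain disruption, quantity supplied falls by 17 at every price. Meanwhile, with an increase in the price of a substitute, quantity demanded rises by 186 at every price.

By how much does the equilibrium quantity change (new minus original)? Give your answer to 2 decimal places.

+33.75

Before the shock: 1199 - 6p = 2p - 81 ⇒ 1280 = 8p ⇒ p = 160, Q = 239.
The shock moves the curves to Qd = 1385 - 6p and Qs = 2p - 98.
Clearing the new market: 1385 - 6p = 2p - 98, so p = 185.375 and Q = 272.75.
ΔQ = 272.75 − 239 = +33.75.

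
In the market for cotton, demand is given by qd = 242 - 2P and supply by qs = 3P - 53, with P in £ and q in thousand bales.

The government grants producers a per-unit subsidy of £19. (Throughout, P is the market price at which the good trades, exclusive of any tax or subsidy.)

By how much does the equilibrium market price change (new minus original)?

-11.4

Initially, 242 - 2P = 3P - 53, so 295 = 5P and P = 59, q = 124.
Since sellers receive the price plus the subsidy, the effective supply curve becomes qs = 3P + 4.
Clearing the new market: 242 - 2P = 3P + 4, so P = 47.6 and q = 146.8.
ΔP = 47.6 − 59 = -11.4.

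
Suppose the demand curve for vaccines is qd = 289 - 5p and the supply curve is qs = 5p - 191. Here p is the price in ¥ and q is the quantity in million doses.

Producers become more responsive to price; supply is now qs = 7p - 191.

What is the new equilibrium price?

Initially, 289 - 5p = 5p - 191, so 480 = 10p and p = 48, q = 49.
With the change applied: demand qd = 289 - 5p, supply qs = 7p - 191.
Equate the new curves: 289 - 5p = 7p - 191, giving 480 = 12p, p = 40, q = 89.

40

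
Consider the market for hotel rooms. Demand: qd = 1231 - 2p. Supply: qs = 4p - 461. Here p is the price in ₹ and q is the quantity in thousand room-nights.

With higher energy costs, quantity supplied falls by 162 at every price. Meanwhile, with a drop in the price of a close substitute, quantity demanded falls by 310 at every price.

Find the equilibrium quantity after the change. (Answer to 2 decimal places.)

Solve the original market: 1231 - 2p = 4p - 461, hence p = 282 and q = 667.
The shock moves the curves to qd = 921 - 2p and qs = 4p - 623.
Clearing the new market: 921 - 2p = 4p - 623, so p = 772/3 ≈ 257.3333 and q = 1219/3 ≈ 406.3333.

406.33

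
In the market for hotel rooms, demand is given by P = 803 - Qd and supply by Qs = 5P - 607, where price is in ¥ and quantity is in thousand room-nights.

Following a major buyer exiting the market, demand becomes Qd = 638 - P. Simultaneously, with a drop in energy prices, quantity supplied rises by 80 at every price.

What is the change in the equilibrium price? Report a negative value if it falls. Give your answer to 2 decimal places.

-40.83

Original equilibrium: 803 - P = 5P - 607 gives 1410 = 6P, so P = 235 and Q = 568.
The new curves are Qd = 638 - P (demand) and Qs = 5P - 527 (supply).
New equilibrium: 638 - P = 5P - 527 ⇒ 1165 = 6P ⇒ P = 1165/6 ≈ 194.1667, Q = 2663/6 ≈ 443.8333.
ΔP = 194.1667 − 235 = -40.83.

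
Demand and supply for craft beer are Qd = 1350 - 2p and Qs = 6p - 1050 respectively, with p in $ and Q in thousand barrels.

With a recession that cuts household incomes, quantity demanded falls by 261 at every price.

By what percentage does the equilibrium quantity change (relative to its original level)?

-26.1

Original equilibrium: 1350 - 2p = 6p - 1050 gives 2400 = 8p, so p = 300 and Q = 750.
After the shift, demand is Qd = 1089 - 2p and supply is Qs = 6p - 1050.
New equilibrium: 1089 - 2p = 6p - 1050 ⇒ 2139 = 8p ⇒ p = 267.375, Q = 554.25.
%ΔQ = (554.25 − 750) / 750 × 100 = -26.1%.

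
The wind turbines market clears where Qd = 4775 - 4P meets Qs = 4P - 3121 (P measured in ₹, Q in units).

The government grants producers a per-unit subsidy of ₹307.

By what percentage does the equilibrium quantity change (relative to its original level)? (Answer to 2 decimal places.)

Original equilibrium: 4775 - 4P = 4P - 3121 gives 7896 = 8P, so P = 987 and Q = 827.
Since sellers receive the price plus the subsidy, the effective supply curve becomes Qs = 4P - 1893.
Clearing the new market: 4775 - 4P = 4P - 1893, so P = 833.5 and Q = 1441.
%ΔQ = (1441 − 827) / 827 × 100 = +74.24%.

+74.24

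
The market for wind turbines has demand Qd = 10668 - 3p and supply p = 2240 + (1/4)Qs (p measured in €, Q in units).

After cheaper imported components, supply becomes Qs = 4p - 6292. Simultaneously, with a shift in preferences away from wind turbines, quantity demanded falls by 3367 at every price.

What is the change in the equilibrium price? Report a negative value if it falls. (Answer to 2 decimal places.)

Solve the original market: 10668 - 3p = 4p - 8960, hence p = 2804 and Q = 2256.
After the shift, demand is Qd = 7301 - 3p and supply is Qs = 4p - 6292.
Setting them equal: 7301 - 3p = 4p - 6292 → 13593 = 7p, so p = 13593/7 ≈ 1941.8571 and Q = 10328/7 ≈ 1475.4286.
Δp = 1941.8571 − 2804 = -862.14.

-862.14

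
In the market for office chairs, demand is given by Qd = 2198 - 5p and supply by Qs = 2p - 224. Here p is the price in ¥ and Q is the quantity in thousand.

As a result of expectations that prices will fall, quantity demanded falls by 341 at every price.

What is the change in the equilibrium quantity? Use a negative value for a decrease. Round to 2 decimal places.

-97.43

Initially, 2198 - 5p = 2p - 224, so 2422 = 7p and p = 346, Q = 468.
The shock moves the curves to Qd = 1857 - 5p and Qs = 2p - 224.
New equilibrium: 1857 - 5p = 2p - 224 ⇒ 2081 = 7p ⇒ p = 2081/7 ≈ 297.2857, Q = 2594/7 ≈ 370.5714.
ΔQ = 370.5714 − 468 = -97.43.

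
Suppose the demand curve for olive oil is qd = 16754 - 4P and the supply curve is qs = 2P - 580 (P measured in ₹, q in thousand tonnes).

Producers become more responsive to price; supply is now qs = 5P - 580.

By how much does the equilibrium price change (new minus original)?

Solve the original market: 16754 - 4P = 2P - 580, hence P = 2889 and q = 5198.
After the shift, demand is qd = 16754 - 4P and supply is qs = 5P - 580.
Clearing the new market: 16754 - 4P = 5P - 580, so P = 1926 and q = 9050.
ΔP = 1926 − 2889 = -963.

-963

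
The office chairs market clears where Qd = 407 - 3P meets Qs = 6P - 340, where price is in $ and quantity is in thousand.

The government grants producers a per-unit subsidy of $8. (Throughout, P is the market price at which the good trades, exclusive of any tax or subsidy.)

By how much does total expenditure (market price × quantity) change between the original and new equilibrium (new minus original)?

Before the shock: 407 - 3P = 6P - 340 ⇒ 747 = 9P ⇒ P = 83, Q = 158.
Since sellers receive the price plus the subsidy, the effective supply curve becomes Qs = 6P - 292.
New equilibrium: 407 - 3P = 6P - 292 ⇒ 699 = 9P ⇒ P = 233/3 ≈ 77.6667, Q = 174.
Expenditure moves from 83×158 = 13114 to 77.6667×174 = 13514; change = +400.

+400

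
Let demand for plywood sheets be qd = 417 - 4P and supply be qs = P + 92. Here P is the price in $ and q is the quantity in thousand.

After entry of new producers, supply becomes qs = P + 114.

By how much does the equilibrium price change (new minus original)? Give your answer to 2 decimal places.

Initially, 417 - 4P = P + 92, so 325 = 5P and P = 65, q = 157.
After the shift, demand is qd = 417 - 4P and supply is qs = P + 114.
New equilibrium: 417 - 4P = P + 114 ⇒ 303 = 5P ⇒ P = 60.6, q = 174.6.
ΔP = 60.6 − 65 = -4.40.

-4.40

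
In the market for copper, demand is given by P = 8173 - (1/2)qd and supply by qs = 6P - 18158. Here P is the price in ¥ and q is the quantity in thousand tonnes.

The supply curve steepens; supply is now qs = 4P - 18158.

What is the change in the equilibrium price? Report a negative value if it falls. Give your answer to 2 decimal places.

+1437.67

Original equilibrium: 16346 - 2P = 6P - 18158 gives 34504 = 8P, so P = 4313 and q = 7720.
After the shift, demand is qd = 16346 - 2P and supply is qs = 4P - 18158.
Clearing the new market: 16346 - 2P = 4P - 18158, so P = 17252/3 ≈ 5750.6667 and q = 14534/3 ≈ 4844.6667.
ΔP = 5750.6667 − 4313 = +1437.67.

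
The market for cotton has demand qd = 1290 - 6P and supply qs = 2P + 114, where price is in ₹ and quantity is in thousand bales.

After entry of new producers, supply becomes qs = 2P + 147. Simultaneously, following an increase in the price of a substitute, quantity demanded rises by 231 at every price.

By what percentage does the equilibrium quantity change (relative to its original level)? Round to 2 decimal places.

+20.22

Before the shock: 1290 - 6P = 2P + 114 ⇒ 1176 = 8P ⇒ P = 147, q = 408.
The shock moves the curves to qd = 1521 - 6P and qs = 2P + 147.
Equate the new curves: 1521 - 6P = 2P + 147, giving 1374 = 8P, P = 171.75, q = 490.5.
%Δq = (490.5 − 408) / 408 × 100 = +20.22%.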